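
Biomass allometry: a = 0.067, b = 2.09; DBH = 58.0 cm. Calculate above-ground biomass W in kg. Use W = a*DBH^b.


Formula: W = a * DBH^b  (allometric power law)
DBH^b = 58.0^2.09 = 4848.0212
W = 0.067 * 4848.0212 = 324.8 kg

324.8


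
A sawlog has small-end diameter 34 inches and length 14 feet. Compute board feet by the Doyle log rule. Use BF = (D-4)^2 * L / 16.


Doyle: BF = (D - 4)^2 * L / 16
Adjusted diameter = 34 - 4 = 30 in
(D-4)^2 = 30^2 = 900
BF = 900 * 14 / 16 = 788 BF

788


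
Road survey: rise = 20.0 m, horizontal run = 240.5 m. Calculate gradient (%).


Formula: Gradient = rise / run * 100
Gradient = 20.0 / 240.5 * 100 = 8.3%

8.3


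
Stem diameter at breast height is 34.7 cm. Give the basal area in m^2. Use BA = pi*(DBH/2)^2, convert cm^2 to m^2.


Formula: BA = pi * (DBH/2)^2 / 10000  (cm^2 to m^2)
Radius = DBH/2 = 34.7/2 = 17.35 cm
BA = pi * 17.35^2 / 10000
   = 945.6901 cm^2 / 10000
   = 0.0946 m^2

0.0946


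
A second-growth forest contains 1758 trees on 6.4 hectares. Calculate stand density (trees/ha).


Formula: Stand Density = N_trees / Area_ha
Density = 1758 trees / 6.4 ha
Density = 275 trees/ha

275


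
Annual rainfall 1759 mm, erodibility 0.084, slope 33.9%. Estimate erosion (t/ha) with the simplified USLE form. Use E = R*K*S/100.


Formula: E = R * K * S / 100  (simplified USLE)
R * K = 1759 * 0.084 = 147.756
E = 147.756 * 33.9 / 100 = 50.09 t/ha

50.09


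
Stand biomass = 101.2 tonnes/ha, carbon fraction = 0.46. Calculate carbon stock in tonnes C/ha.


Formula: Carbon Stock = Biomass * Carbon Fraction
C = 101.2 t/ha * 0.46
C = 46.6 t C/ha

46.6


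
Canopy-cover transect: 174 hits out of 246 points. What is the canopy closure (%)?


Formula: Canopy closure = covered points / total points * 100
Closure = 174 / 246 * 100
Closure = 0.7073 * 100 = 70.7%

70.7


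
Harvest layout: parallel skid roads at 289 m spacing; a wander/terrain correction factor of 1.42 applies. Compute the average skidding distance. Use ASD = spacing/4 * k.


Formula: ASD = (spacing / 4) * correction
Uncorrected distance = spacing / 4 = 289 / 4 = 72.25 m
ASD = 72.25 * 1.42 = 103 m

103


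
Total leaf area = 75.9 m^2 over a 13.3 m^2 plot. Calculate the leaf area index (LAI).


Formula: LAI = total leaf area / ground area  (dimensionless)
LAI = 75.9 m^2 / 13.3 m^2
LAI = 5.71

5.71


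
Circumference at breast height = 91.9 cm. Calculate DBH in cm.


Formula: DBH = C / pi
DBH = 91.9 / pi
pi = 3.14159...
DBH = 29.3 cm

29.3


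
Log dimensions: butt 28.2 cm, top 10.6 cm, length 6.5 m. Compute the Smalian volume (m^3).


Smalian: V = (A1 + A2)/2 * L,  A = pi*(D/200)^2
A1 = pi*(28.2/200)^2 = 0.062458 m^2
A2 = pi*(10.6/200)^2 = 0.008825 m^2
V = (0.062458+0.008825)/2*6.5 = 0.2317 m^3

0.2317


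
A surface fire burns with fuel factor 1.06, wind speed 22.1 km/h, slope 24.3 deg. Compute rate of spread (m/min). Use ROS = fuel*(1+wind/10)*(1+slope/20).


Formula: ROS = fuel * (1 + wind/10) * (1 + slope/20)
Wind factor = 1 + 22.1/10 = 3.21
Slope factor = 1 + 24.3/20 = 2.215
ROS = 1.06 * 3.21 * 2.215 = 7.54 m/min

7.54


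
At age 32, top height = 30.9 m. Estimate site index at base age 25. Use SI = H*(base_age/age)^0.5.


Formula: SI = H_dom * (base_age / age)^0.5
Age ratio = 25 / 32 = 0.78125
sqrt(age_ratio) = 0.88388
SI = 30.9 * 0.88388 = 27.3 m

27.3


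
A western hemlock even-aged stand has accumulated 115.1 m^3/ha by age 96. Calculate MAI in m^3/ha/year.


Formula: MAI = Total Volume / Stand Age
MAI = 115.1 m^3/ha / 96 years
MAI = 1.2 m^3/ha/year

1.2


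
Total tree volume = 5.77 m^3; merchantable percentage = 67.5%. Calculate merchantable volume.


Formula: MV = V_total * (merchantable_pct / 100)
Merchantable fraction = 67.5% / 100 = 0.675
MV = 5.77 m^3 * 0.675 = 3.895 m^3

3.895


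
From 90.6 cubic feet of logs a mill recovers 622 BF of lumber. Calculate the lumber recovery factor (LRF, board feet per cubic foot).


Formula: LRF = Lumber Output (BF) / Log Input (ft^3)
LRF = 622 BF / 90.6 ft^3
LRF = 6.87 BF/ft^3

6.87


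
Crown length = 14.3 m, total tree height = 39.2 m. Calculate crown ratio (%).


Formula: Crown Ratio = (Crown Length / Total Height) * 100
CR = (14.3 m / 39.2 m) * 100
CR = 0.3648 * 100 = 36.5%

36.5


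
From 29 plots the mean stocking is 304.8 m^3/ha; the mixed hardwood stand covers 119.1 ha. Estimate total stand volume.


Formula: Total Volume = Mean Volume per ha * Total Area
Total Volume = 304.8 m^3/ha * 119.1 ha
Total Volume = 36302 m^3

36302


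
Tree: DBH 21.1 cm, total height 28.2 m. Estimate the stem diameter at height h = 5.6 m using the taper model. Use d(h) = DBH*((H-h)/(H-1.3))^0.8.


Taper: d(h) = DBH * ((H - h) / (H - 1.3))^0.8
Numerator = H - h = 28.2 - 5.6 = 22.6 m
Denominator = H - 1.3 = 28.2 - 1.3 = 26.9 m
Ratio = 22.6 / 26.9 = 0.84015
d = 21.1 * 0.84015^0.8 = 18.4 cm

18.4


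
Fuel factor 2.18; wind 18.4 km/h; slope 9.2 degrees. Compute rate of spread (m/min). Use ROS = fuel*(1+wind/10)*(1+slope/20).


Formula: ROS = fuel * (1 + wind/10) * (1 + slope/20)
Wind factor = 1 + 18.4/10 = 2.84
Slope factor = 1 + 9.2/20 = 1.46
ROS = 2.18 * 2.84 * 1.46 = 9.04 m/min

9.04


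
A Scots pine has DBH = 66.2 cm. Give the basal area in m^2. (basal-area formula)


Formula: BA = pi * (DBH/2)^2 / 10000  (cm^2 to m^2)
Radius = DBH/2 = 66.2/2 = 33.1 cm
BA = pi * 33.1^2 / 10000
   = 3441.9603 cm^2 / 10000
   = 0.3442 m^2

0.3442


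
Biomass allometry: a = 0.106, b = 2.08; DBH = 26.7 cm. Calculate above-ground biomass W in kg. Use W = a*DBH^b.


Formula: W = a * DBH^b  (allometric power law)
DBH^b = 26.7^2.08 = 927.136
W = 0.106 * 927.136 = 98.3 kg

98.3


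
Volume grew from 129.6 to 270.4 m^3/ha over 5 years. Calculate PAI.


Formula: PAI = (V_T2 - V_T1) / (T2 - T1)
Volume increment = 270.4 - 129.6 = 140.8 m^3/ha
PAI = 140.8 / 5 = 28.16 m^3/ha/year

28.16


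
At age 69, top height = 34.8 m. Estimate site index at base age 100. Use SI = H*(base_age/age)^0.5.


Formula: SI = H_dom * (base_age / age)^0.5
Age ratio = 100 / 69 = 1.44928
sqrt(age_ratio) = 1.20386
SI = 34.8 * 1.20386 = 41.9 m

41.9


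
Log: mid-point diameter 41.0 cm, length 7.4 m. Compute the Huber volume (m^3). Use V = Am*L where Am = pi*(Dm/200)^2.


Huber: V = Am * L,  Am = pi*(Dm/200)^2
Am = pi*(41.0/200)^2 = 0.132025 m^2
V = 0.132025*7.4 = 0.977 m^3

0.977


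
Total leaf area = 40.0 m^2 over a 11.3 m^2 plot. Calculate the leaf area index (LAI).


Formula: LAI = total leaf area / ground area  (dimensionless)
LAI = 40.0 m^2 / 11.3 m^2
LAI = 3.54

3.54


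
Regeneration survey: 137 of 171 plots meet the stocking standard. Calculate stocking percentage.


Formula: Stocking % = stocked plots / total plots * 100
Stocking = 137 / 171 * 100
Stocking = 0.8012 * 100 = 80.1%

80.1


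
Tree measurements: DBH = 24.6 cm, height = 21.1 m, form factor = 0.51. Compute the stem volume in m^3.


Formula: V = pi * (DBH/200)^2 * H * ff
Radius = DBH/200 = 24.6/200 = 0.123 m
Radius^2 = 0.123^2 = 0.015129 m^2
V = pi * 0.015129 * 21.1 * 0.51
V = 0.511 m^3

0.511


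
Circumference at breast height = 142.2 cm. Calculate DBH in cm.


Formula: DBH = C / pi
DBH = 142.2 / pi
pi = 3.14159...
DBH = 45.3 cm

45.3


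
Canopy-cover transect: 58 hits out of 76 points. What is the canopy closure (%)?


Formula: Canopy closure = covered points / total points * 100
Closure = 58 / 76 * 100
Closure = 0.7632 * 100 = 76.3%

76.3


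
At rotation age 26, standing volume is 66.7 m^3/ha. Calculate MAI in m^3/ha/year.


Formula: MAI = Total Volume / Stand Age
MAI = 66.7 m^3/ha / 26 years
MAI = 2.57 m^3/ha/year

2.57


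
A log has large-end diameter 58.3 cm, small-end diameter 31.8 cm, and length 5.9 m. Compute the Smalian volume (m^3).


Smalian: V = (A1 + A2)/2 * L,  A = pi*(D/200)^2
A1 = pi*(58.3/200)^2 = 0.266948 m^2
A2 = pi*(31.8/200)^2 = 0.079423 m^2
V = (0.266948+0.079423)/2*5.9 = 1.0218 m^3

1.0218


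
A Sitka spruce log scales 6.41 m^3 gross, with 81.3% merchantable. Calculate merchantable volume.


Formula: MV = V_total * (merchantable_pct / 100)
Merchantable fraction = 81.3% / 100 = 0.813
MV = 6.41 m^3 * 0.813 = 5.211 m^3

5.211


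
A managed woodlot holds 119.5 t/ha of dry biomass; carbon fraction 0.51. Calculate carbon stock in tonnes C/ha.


Formula: Carbon Stock = Biomass * Carbon Fraction
C = 119.5 t/ha * 0.51
C = 60.9 t C/ha

60.9


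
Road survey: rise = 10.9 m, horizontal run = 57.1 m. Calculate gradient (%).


Formula: Gradient = rise / run * 100
Gradient = 10.9 / 57.1 * 100 = 19.1%

19.1


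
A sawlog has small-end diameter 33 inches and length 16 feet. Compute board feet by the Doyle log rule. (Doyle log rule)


Doyle: BF = (D - 4)^2 * L / 16
Adjusted diameter = 33 - 4 = 29 in
(D-4)^2 = 29^2 = 841
BF = 841 * 16 / 16 = 841 BF

841


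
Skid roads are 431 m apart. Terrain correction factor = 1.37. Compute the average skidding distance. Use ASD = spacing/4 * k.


Formula: ASD = (spacing / 4) * correction
Uncorrected distance = spacing / 4 = 431 / 4 = 107.75 m
ASD = 107.75 * 1.37 = 148 m

148


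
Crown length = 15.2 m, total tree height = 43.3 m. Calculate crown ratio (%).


Formula: Crown Ratio = (Crown Length / Total Height) * 100
CR = (15.2 m / 43.3 m) * 100
CR = 0.351 * 100 = 35.1%

35.1


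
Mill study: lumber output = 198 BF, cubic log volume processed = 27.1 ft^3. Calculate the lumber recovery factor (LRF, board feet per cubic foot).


Formula: LRF = Lumber Output (BF) / Log Input (ft^3)
LRF = 198 BF / 27.1 ft^3
LRF = 7.31 BF/ft^3

7.31


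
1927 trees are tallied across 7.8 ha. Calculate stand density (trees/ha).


Formula: Stand Density = N_trees / Area_ha
Density = 1927 trees / 7.8 ha
Density = 247 trees/ha

247


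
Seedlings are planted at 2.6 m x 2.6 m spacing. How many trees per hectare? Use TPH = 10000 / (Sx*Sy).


Formula: TPH = 10000 m^2/ha / (spacing_x * spacing_y)
Area per tree = 2.6 m * 2.6 m = 6.76 m^2
TPH = 10000 / 6.76 = 1479 trees/ha

1479


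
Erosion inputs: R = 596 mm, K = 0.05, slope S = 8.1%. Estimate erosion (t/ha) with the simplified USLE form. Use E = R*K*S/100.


Formula: E = R * K * S / 100  (simplified USLE)
R * K = 596 * 0.05 = 29.8
E = 29.8 * 8.1 / 100 = 2.41 t/ha

2.41


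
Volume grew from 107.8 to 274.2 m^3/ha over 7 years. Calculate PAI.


Formula: PAI = (V_T2 - V_T1) / (T2 - T1)
Volume increment = 274.2 - 107.8 = 166.4 m^3/ha
PAI = 166.4 / 7 = 23.77 m^3/ha/year

23.77


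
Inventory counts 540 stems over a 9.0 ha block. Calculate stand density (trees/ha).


Formula: Stand Density = N_trees / Area_ha
Density = 540 trees / 9.0 ha
Density = 60 trees/ha

60


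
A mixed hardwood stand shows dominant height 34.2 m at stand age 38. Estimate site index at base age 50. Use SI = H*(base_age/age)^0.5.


Formula: SI = H_dom * (base_age / age)^0.5
Age ratio = 50 / 38 = 1.31579
sqrt(age_ratio) = 1.14708
SI = 34.2 * 1.14708 = 39.2 m

39.2


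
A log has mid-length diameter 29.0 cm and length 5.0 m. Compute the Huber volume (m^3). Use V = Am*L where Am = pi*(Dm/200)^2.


Huber: V = Am * L,  Am = pi*(Dm/200)^2
Am = pi*(29.0/200)^2 = 0.066052 m^2
V = 0.066052*5.0 = 0.3303 m^3

0.3303


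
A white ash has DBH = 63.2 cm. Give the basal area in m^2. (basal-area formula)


Formula: BA = pi * (DBH/2)^2 / 10000  (cm^2 to m^2)
Radius = DBH/2 = 63.2/2 = 31.6 cm
BA = pi * 31.6^2 / 10000
   = 3137.0688 cm^2 / 10000
   = 0.3137 m^2

0.3137


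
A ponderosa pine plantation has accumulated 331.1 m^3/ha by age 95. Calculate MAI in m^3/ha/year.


Formula: MAI = Total Volume / Stand Age
MAI = 331.1 m^3/ha / 95 years
MAI = 3.49 m^3/ha/year

3.49


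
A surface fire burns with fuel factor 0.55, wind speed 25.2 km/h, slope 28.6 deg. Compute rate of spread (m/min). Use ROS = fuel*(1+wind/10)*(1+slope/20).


Formula: ROS = fuel * (1 + wind/10) * (1 + slope/20)
Wind factor = 1 + 25.2/10 = 3.52
Slope factor = 1 + 28.6/20 = 2.43
ROS = 0.55 * 3.52 * 2.43 = 4.7 m/min

4.7


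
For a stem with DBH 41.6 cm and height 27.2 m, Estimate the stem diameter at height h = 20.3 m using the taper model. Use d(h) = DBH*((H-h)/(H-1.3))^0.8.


Taper: d(h) = DBH * ((H - h) / (H - 1.3))^0.8
Numerator = H - h = 27.2 - 20.3 = 6.9 m
Denominator = H - 1.3 = 27.2 - 1.3 = 25.9 m
Ratio = 6.9 / 25.9 = 0.26641
d = 41.6 * 0.26641^0.8 = 14.4 cm

14.4


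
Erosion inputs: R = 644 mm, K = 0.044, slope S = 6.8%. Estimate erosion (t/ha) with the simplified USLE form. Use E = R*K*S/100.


Formula: E = R * K * S / 100  (simplified USLE)
R * K = 644 * 0.044 = 28.336
E = 28.336 * 6.8 / 100 = 1.93 t/ha

1.93


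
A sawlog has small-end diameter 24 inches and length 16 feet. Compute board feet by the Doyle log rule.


Doyle: BF = (D - 4)^2 * L / 16
Adjusted diameter = 24 - 4 = 20 in
(D-4)^2 = 20^2 = 400
BF = 400 * 16 / 16 = 400 BF

400


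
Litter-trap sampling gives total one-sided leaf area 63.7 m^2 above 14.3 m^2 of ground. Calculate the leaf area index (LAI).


Formula: LAI = total leaf area / ground area  (dimensionless)
LAI = 63.7 m^2 / 14.3 m^2
LAI = 4.45

4.45


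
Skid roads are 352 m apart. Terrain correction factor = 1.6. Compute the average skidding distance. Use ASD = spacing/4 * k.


Formula: ASD = (spacing / 4) * correction
Uncorrected distance = spacing / 4 = 352 / 4 = 88 m
ASD = 88 * 1.6 = 141 m

141


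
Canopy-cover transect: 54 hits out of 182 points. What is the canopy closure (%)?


Formula: Canopy closure = covered points / total points * 100
Closure = 54 / 182 * 100
Closure = 0.2967 * 100 = 29.7%

29.7


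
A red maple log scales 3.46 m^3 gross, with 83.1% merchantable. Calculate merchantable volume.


Formula: MV = V_total * (merchantable_pct / 100)
Merchantable fraction = 83.1% / 100 = 0.831
MV = 3.46 m^3 * 0.831 = 2.875 m^3

2.875


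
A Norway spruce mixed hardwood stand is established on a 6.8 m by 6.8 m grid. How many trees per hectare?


Formula: TPH = 10000 m^2/ha / (spacing_x * spacing_y)
Area per tree = 6.8 m * 6.8 m = 46.24 m^2
TPH = 10000 / 46.24 = 216 trees/ha

216


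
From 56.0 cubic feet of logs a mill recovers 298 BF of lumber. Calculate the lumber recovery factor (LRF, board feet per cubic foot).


Formula: LRF = Lumber Output (BF) / Log Input (ft^3)
LRF = 298 BF / 56.0 ft^3
LRF = 5.32 BF/ft^3

5.32


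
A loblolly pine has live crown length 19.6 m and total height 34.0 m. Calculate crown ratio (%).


Formula: Crown Ratio = (Crown Length / Total Height) * 100
CR = (19.6 m / 34.0 m) * 100
CR = 0.5765 * 100 = 57.6%

57.6


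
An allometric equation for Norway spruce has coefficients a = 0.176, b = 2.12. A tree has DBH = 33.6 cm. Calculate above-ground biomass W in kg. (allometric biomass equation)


Formula: W = a * DBH^b  (allometric power law)
DBH^b = 33.6^2.12 = 1721.2314
W = 0.176 * 1721.2314 = 302.9 kg

302.9


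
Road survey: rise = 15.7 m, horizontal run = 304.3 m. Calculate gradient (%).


Formula: Gradient = rise / run * 100
Gradient = 15.7 / 304.3 * 100 = 5.2%

5.2


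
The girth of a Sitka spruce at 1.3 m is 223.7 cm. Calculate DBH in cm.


Formula: DBH = C / pi
DBH = 223.7 / pi
pi = 3.14159...
DBH = 71.2 cm

71.2


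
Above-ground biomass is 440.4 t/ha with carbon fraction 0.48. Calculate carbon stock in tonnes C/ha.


Formula: Carbon Stock = Biomass * Carbon Fraction
C = 440.4 t/ha * 0.48
C = 211.4 t C/ha

211.4


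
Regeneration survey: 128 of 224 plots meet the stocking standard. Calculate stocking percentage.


Formula: Stocking % = stocked plots / total plots * 100
Stocking = 128 / 224 * 100
Stocking = 0.5714 * 100 = 57.1%

57.1


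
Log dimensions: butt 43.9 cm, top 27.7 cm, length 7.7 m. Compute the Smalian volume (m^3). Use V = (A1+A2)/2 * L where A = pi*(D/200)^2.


Smalian: V = (A1 + A2)/2 * L,  A = pi*(D/200)^2
A1 = pi*(43.9/200)^2 = 0.151363 m^2
A2 = pi*(27.7/200)^2 = 0.060263 m^2
V = (0.151363+0.060263)/2*7.7 = 0.8148 m^3

0.8148


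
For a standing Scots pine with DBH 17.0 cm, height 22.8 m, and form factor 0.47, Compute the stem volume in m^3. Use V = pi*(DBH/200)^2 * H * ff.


Formula: V = pi * (DBH/200)^2 * H * ff
Radius = DBH/200 = 17.0/200 = 0.085 m
Radius^2 = 0.085^2 = 0.007225 m^2
V = pi * 0.007225 * 22.8 * 0.47
V = 0.243 m^3

0.243


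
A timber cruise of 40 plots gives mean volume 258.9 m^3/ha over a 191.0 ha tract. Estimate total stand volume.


Formula: Total Volume = Mean Volume per ha * Total Area
Total Volume = 258.9 m^3/ha * 191.0 ha
Total Volume = 49450 m^3

49450


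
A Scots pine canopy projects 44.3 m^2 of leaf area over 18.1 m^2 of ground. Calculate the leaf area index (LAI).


Formula: LAI = total leaf area / ground area  (dimensionless)
LAI = 44.3 m^2 / 18.1 m^2
LAI = 2.45

2.45


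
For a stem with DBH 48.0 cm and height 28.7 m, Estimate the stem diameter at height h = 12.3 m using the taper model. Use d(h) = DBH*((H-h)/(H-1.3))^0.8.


Taper: d(h) = DBH * ((H - h) / (H - 1.3))^0.8
Numerator = H - h = 28.7 - 12.3 = 16.4 m
Denominator = H - 1.3 = 28.7 - 1.3 = 27.4 m
Ratio = 16.4 / 27.4 = 0.59854
d = 48.0 * 0.59854^0.8 = 31.8 cm

31.8


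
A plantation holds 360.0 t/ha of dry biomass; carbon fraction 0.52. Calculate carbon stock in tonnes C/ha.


Formula: Carbon Stock = Biomass * Carbon Fraction
C = 360.0 t/ha * 0.52
C = 187.2 t C/ha

187.2


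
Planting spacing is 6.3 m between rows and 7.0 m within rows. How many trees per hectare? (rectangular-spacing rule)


Formula: TPH = 10000 m^2/ha / (spacing_x * spacing_y)
Area per tree = 6.3 m * 7.0 m = 44.1 m^2
TPH = 10000 / 44.1 = 227 trees/ha

227


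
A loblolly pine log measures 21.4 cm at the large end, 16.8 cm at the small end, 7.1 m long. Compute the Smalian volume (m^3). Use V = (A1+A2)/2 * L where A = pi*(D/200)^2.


Smalian: V = (A1 + A2)/2 * L,  A = pi*(D/200)^2
A1 = pi*(21.4/200)^2 = 0.035968 m^2
A2 = pi*(16.8/200)^2 = 0.022167 m^2
V = (0.035968+0.022167)/2*7.1 = 0.2064 m^3

0.2064


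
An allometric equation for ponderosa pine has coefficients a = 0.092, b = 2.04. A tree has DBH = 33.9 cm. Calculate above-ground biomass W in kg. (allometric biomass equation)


Formula: W = a * DBH^b  (allometric power law)
DBH^b = 33.9^2.04 = 1323.1448
W = 0.092 * 1323.1448 = 121.7 kg

121.7


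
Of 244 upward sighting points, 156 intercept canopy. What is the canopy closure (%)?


Formula: Canopy closure = covered points / total points * 100
Closure = 156 / 244 * 100
Closure = 0.6393 * 100 = 63.9%

63.9


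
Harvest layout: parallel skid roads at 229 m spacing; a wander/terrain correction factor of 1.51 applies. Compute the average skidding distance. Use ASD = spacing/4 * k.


Formula: ASD = (spacing / 4) * correction
Uncorrected distance = spacing / 4 = 229 / 4 = 57.25 m
ASD = 57.25 * 1.51 = 86 m

86


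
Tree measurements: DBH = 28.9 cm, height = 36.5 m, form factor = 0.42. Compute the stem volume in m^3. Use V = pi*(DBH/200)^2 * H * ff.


Formula: V = pi * (DBH/200)^2 * H * ff
Radius = DBH/200 = 28.9/200 = 0.1445 m
Radius^2 = 0.1445^2 = 0.02088025 m^2
V = pi * 0.02088025 * 36.5 * 0.42
V = 1.006 m^3

1.006


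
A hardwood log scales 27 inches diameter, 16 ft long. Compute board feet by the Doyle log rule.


Doyle: BF = (D - 4)^2 * L / 16
Adjusted diameter = 27 - 4 = 23 in
(D-4)^2 = 23^2 = 529
BF = 529 * 16 / 16 = 529 BF

529


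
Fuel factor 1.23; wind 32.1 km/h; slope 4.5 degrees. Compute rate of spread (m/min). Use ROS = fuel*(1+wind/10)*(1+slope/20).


Formula: ROS = fuel * (1 + wind/10) * (1 + slope/20)
Wind factor = 1 + 32.1/10 = 4.21
Slope factor = 1 + 4.5/20 = 1.225
ROS = 1.23 * 4.21 * 1.225 = 6.34 m/min

6.34


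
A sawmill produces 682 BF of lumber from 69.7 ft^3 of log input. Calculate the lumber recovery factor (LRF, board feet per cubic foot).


Formula: LRF = Lumber Output (BF) / Log Input (ft^3)
LRF = 682 BF / 69.7 ft^3
LRF = 9.78 BF/ft^3

9.78


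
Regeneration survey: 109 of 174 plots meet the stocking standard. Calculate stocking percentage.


Formula: Stocking % = stocked plots / total plots * 100
Stocking = 109 / 174 * 100
Stocking = 0.6264 * 100 = 62.6%

62.6


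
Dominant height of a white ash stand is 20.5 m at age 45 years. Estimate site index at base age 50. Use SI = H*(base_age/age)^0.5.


Formula: SI = H_dom * (base_age / age)^0.5
Age ratio = 50 / 45 = 1.11111
sqrt(age_ratio) = 1.05409
SI = 20.5 * 1.05409 = 21.6 m

21.6


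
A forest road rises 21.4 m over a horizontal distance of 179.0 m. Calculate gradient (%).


Formula: Gradient = rise / run * 100
Gradient = 21.4 / 179.0 * 100 = 12.0%

12.0


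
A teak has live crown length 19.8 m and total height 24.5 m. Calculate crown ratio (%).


Formula: Crown Ratio = (Crown Length / Total Height) * 100
CR = (19.8 m / 24.5 m) * 100
CR = 0.8082 * 100 = 80.8%

80.8


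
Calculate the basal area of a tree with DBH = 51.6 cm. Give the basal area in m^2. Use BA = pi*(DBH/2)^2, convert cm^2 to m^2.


Formula: BA = pi * (DBH/2)^2 / 10000  (cm^2 to m^2)
Radius = DBH/2 = 51.6/2 = 25.8 cm
BA = pi * 25.8^2 / 10000
   = 2091.1697 cm^2 / 10000
   = 0.2091 m^2

0.2091


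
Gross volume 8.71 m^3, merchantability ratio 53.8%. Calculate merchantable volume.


Formula: MV = V_total * (merchantable_pct / 100)
Merchantable fraction = 53.8% / 100 = 0.538
MV = 8.71 m^3 * 0.538 = 4.686 m^3

4.686


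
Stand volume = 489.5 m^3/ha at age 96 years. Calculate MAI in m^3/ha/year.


Formula: MAI = Total Volume / Stand Age
MAI = 489.5 m^3/ha / 96 years
MAI = 5.1 m^3/ha/year

5.1


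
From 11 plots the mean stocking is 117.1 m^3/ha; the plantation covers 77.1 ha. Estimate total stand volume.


Formula: Total Volume = Mean Volume per ha * Total Area
Total Volume = 117.1 m^3/ha * 77.1 ha
Total Volume = 9028 m^3

9028


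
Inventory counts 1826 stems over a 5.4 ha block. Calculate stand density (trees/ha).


Formula: Stand Density = N_trees / Area_ha
Density = 1826 trees / 5.4 ha
Density = 338 trees/ha

338


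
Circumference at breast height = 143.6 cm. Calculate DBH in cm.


Formula: DBH = C / pi
DBH = 143.6 / pi
pi = 3.14159...
DBH = 45.7 cm

45.7


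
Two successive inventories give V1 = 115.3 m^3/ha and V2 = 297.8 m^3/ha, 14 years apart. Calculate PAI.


Formula: PAI = (V_T2 - V_T1) / (T2 - T1)
Volume increment = 297.8 - 115.3 = 182.5 m^3/ha
PAI = 182.5 / 14 = 13.04 m^3/ha/year

13.04


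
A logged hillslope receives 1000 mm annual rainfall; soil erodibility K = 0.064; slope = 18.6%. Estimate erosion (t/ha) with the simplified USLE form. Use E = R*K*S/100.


Formula: E = R * K * S / 100  (simplified USLE)
R * K = 1000 * 0.064 = 64.0
E = 64.0 * 18.6 / 100 = 11.9 t/ha

11.9


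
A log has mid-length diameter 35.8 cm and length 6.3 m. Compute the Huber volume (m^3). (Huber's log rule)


Huber: V = Am * L,  Am = pi*(Dm/200)^2
Am = pi*(35.8/200)^2 = 0.10066 m^2
V = 0.10066*6.3 = 0.6342 m^3

0.6342


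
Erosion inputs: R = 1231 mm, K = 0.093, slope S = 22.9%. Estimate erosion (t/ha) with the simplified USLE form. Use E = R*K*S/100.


Formula: E = R * K * S / 100  (simplified USLE)
R * K = 1231 * 0.093 = 114.483
E = 114.483 * 22.9 / 100 = 26.22 t/ha

26.22


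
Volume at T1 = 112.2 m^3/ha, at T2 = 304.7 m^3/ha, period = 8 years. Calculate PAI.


Formula: PAI = (V_T2 - V_T1) / (T2 - T1)
Volume increment = 304.7 - 112.2 = 192.5 m^3/ha
PAI = 192.5 / 8 = 24.06 m^3/ha/year

24.06


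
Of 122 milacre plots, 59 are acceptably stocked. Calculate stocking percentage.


Formula: Stocking % = stocked plots / total plots * 100
Stocking = 59 / 122 * 100
Stocking = 0.4836 * 100 = 48.4%

48.4


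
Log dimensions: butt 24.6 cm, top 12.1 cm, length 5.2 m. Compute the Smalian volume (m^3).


Smalian: V = (A1 + A2)/2 * L,  A = pi*(D/200)^2
A1 = pi*(24.6/200)^2 = 0.047529 m^2
A2 = pi*(12.1/200)^2 = 0.011499 m^2
V = (0.047529+0.011499)/2*5.2 = 0.1535 m^3

0.1535


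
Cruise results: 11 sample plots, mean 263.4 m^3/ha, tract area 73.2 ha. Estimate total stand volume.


Formula: Total Volume = Mean Volume per ha * Total Area
Total Volume = 263.4 m^3/ha * 73.2 ha
Total Volume = 19281 m^3

19281


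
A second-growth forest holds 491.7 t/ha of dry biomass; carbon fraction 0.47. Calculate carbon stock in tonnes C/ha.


Formula: Carbon Stock = Biomass * Carbon Fraction
C = 491.7 t/ha * 0.47
C = 231.1 t C/ha

231.1


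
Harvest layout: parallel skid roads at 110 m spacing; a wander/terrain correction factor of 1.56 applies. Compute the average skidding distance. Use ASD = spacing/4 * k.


Formula: ASD = (spacing / 4) * correction
Uncorrected distance = spacing / 4 = 110 / 4 = 27.5 m
ASD = 27.5 * 1.56 = 43 m

43


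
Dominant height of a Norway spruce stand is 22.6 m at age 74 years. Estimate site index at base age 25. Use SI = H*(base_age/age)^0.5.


Formula: SI = H_dom * (base_age / age)^0.5
Age ratio = 25 / 74 = 0.33784
sqrt(age_ratio) = 0.58124
SI = 22.6 * 0.58124 = 13.1 m

13.1


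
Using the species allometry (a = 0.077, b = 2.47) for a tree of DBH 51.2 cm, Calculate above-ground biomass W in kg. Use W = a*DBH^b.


Formula: W = a * DBH^b  (allometric power law)
DBH^b = 51.2^2.47 = 16668.5109
W = 0.077 * 16668.5109 = 1283.5 kg

1283.5


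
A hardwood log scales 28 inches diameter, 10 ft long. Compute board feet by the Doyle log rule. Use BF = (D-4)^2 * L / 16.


Doyle: BF = (D - 4)^2 * L / 16
Adjusted diameter = 28 - 4 = 24 in
(D-4)^2 = 24^2 = 576
BF = 576 * 10 / 16 = 360 BF

360


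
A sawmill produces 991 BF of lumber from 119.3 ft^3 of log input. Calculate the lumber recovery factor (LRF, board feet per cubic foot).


Formula: LRF = Lumber Output (BF) / Log Input (ft^3)
LRF = 991 BF / 119.3 ft^3
LRF = 8.31 BF/ft^3

8.31


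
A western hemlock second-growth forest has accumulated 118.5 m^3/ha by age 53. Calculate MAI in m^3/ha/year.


Formula: MAI = Total Volume / Stand Age
MAI = 118.5 m^3/ha / 53 years
MAI = 2.24 m^3/ha/year

2.24


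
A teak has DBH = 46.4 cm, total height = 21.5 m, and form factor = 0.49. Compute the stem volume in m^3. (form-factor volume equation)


Formula: V = pi * (DBH/200)^2 * H * ff
Radius = DBH/200 = 46.4/200 = 0.232 m
Radius^2 = 0.232^2 = 0.053824 m^2
V = pi * 0.053824 * 21.5 * 0.49
V = 1.781 m^3

1.781


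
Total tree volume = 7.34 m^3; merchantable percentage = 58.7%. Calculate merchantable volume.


Formula: MV = V_total * (merchantable_pct / 100)
Merchantable fraction = 58.7% / 100 = 0.587
MV = 7.34 m^3 * 0.587 = 4.309 m^3

4.309


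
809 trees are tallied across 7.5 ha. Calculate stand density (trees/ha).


Formula: Stand Density = N_trees / Area_ha
Density = 809 trees / 7.5 ha
Density = 108 trees/ha

108


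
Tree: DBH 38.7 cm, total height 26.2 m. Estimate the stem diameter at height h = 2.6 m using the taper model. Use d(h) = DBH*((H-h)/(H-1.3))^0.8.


Taper: d(h) = DBH * ((H - h) / (H - 1.3))^0.8
Numerator = H - h = 26.2 - 2.6 = 23.6 m
Denominator = H - 1.3 = 26.2 - 1.3 = 24.9 m
Ratio = 23.6 / 24.9 = 0.94779
d = 38.7 * 0.94779^0.8 = 37.1 cm

37.1


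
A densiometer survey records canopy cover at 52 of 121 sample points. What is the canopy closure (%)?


Formula: Canopy closure = covered points / total points * 100
Closure = 52 / 121 * 100
Closure = 0.4298 * 100 = 43.0%

43.0


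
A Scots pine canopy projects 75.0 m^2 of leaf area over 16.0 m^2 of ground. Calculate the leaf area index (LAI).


Formula: LAI = total leaf area / ground area  (dimensionless)
LAI = 75.0 m^2 / 16.0 m^2
LAI = 4.69

4.69


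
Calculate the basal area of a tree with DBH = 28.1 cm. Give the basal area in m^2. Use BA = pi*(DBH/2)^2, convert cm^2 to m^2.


Formula: BA = pi * (DBH/2)^2 / 10000  (cm^2 to m^2)
Radius = DBH/2 = 28.1/2 = 14.05 cm
BA = pi * 14.05^2 / 10000
   = 620.1582 cm^2 / 10000
   = 0.062 m^2

0.062


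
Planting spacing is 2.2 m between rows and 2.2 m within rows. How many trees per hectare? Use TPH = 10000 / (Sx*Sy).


Formula: TPH = 10000 m^2/ha / (spacing_x * spacing_y)
Area per tree = 2.2 m * 2.2 m = 4.84 m^2
TPH = 10000 / 4.84 = 2066 trees/ha

2066


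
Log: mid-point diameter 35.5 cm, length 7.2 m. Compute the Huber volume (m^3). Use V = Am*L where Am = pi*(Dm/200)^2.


Huber: V = Am * L,  Am = pi*(Dm/200)^2
Am = pi*(35.5/200)^2 = 0.09898 m^2
V = 0.09898*7.2 = 0.7127 m^3

0.7127


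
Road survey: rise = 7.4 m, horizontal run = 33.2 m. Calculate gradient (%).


Formula: Gradient = rise / run * 100
Gradient = 7.4 / 33.2 * 100 = 22.3%

22.3


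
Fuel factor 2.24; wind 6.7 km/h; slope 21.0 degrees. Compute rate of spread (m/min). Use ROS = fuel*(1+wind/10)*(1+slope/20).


Formula: ROS = fuel * (1 + wind/10) * (1 + slope/20)
Wind factor = 1 + 6.7/10 = 1.67
Slope factor = 1 + 21.0/20 = 2.05
ROS = 2.24 * 1.67 * 2.05 = 7.67 m/min

7.67


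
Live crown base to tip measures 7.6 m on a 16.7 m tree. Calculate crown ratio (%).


Formula: Crown Ratio = (Crown Length / Total Height) * 100
CR = (7.6 m / 16.7 m) * 100
CR = 0.4551 * 100 = 45.5%

45.5


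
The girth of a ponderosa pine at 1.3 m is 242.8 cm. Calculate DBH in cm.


Formula: DBH = C / pi
DBH = 242.8 / pi
pi = 3.14159...
DBH = 77.3 cm

77.3


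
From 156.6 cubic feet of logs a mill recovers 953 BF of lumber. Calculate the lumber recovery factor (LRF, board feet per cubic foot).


Formula: LRF = Lumber Output (BF) / Log Input (ft^3)
LRF = 953 BF / 156.6 ft^3
LRF = 6.09 BF/ft^3

6.09


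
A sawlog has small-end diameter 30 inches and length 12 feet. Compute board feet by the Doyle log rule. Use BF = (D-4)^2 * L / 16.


Doyle: BF = (D - 4)^2 * L / 16
Adjusted diameter = 30 - 4 = 26 in
(D-4)^2 = 26^2 = 676
BF = 676 * 12 / 16 = 507 BF

507


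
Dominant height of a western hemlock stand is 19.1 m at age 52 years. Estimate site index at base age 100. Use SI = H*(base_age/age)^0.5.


Formula: SI = H_dom * (base_age / age)^0.5
Age ratio = 100 / 52 = 1.92308
sqrt(age_ratio) = 1.38675
SI = 19.1 * 1.38675 = 26.5 m

26.5


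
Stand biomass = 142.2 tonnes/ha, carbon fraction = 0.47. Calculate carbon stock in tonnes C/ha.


Formula: Carbon Stock = Biomass * Carbon Fraction
C = 142.2 t/ha * 0.47
C = 66.8 t C/ha

66.8


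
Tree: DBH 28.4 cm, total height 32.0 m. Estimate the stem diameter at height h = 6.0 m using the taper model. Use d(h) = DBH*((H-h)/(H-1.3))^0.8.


Taper: d(h) = DBH * ((H - h) / (H - 1.3))^0.8
Numerator = H - h = 32.0 - 6.0 = 26.0 m
Denominator = H - 1.3 = 32.0 - 1.3 = 30.7 m
Ratio = 26.0 / 30.7 = 0.84691
d = 28.4 * 0.84691^0.8 = 24.9 cm

24.9


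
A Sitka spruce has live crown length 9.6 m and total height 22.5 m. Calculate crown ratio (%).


Formula: Crown Ratio = (Crown Length / Total Height) * 100
CR = (9.6 m / 22.5 m) * 100
CR = 0.4267 * 100 = 42.7%

42.7


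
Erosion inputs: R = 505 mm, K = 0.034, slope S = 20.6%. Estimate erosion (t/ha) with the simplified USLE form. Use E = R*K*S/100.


Formula: E = R * K * S / 100  (simplified USLE)
R * K = 505 * 0.034 = 17.17
E = 17.17 * 20.6 / 100 = 3.54 t/ha

3.54


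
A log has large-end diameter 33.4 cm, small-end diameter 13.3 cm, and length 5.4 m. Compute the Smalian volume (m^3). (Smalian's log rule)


Smalian: V = (A1 + A2)/2 * L,  A = pi*(D/200)^2
A1 = pi*(33.4/200)^2 = 0.087616 m^2
A2 = pi*(13.3/200)^2 = 0.013893 m^2
V = (0.087616+0.013893)/2*5.4 = 0.2741 m^3

0.2741


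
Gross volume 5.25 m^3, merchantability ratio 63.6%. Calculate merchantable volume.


Formula: MV = V_total * (merchantable_pct / 100)
Merchantable fraction = 63.6% / 100 = 0.636
MV = 5.25 m^3 * 0.636 = 3.339 m^3

3.339


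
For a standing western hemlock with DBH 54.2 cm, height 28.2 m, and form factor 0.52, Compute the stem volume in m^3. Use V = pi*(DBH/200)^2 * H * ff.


Formula: V = pi * (DBH/200)^2 * H * ff
Radius = DBH/200 = 54.2/200 = 0.271 m
Radius^2 = 0.271^2 = 0.073441 m^2
V = pi * 0.073441 * 28.2 * 0.52
V = 3.383 m^3

3.383


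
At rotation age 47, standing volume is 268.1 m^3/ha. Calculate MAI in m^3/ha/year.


Formula: MAI = Total Volume / Stand Age
MAI = 268.1 m^3/ha / 47 years
MAI = 5.7 m^3/ha/year

5.7


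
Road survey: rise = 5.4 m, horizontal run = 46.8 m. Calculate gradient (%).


Formula: Gradient = rise / run * 100
Gradient = 5.4 / 46.8 * 100 = 11.5%

11.5


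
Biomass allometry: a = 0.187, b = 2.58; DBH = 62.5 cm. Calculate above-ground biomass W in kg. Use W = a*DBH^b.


Formula: W = a * DBH^b  (allometric power law)
DBH^b = 62.5^2.58 = 42990.2969
W = 0.187 * 42990.2969 = 8039.2 kg

8039.2


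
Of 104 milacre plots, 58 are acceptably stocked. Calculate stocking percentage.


Formula: Stocking % = stocked plots / total plots * 100
Stocking = 58 / 104 * 100
Stocking = 0.5577 * 100 = 55.8%

55.8


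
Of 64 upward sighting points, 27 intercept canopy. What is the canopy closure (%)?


Formula: Canopy closure = covered points / total points * 100
Closure = 27 / 64 * 100
Closure = 0.4219 * 100 = 42.2%

42.2


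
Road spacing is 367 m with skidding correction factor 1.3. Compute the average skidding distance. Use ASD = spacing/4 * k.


Formula: ASD = (spacing / 4) * correction
Uncorrected distance = spacing / 4 = 367 / 4 = 91.75 m
ASD = 91.75 * 1.3 = 119 m

119


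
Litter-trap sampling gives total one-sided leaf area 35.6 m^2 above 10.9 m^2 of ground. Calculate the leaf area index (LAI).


Formula: LAI = total leaf area / ground area  (dimensionless)
LAI = 35.6 m^2 / 10.9 m^2
LAI = 3.27

3.27


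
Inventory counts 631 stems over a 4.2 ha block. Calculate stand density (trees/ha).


Formula: Stand Density = N_trees / Area_ha
Density = 631 trees / 4.2 ha
Density = 150 trees/ha

150


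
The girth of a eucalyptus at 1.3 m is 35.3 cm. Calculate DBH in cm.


Formula: DBH = C / pi
DBH = 35.3 / pi
pi = 3.14159...
DBH = 11.2 cm

11.2


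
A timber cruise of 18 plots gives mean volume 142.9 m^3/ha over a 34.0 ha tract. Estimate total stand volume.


Formula: Total Volume = Mean Volume per ha * Total Area
Total Volume = 142.9 m^3/ha * 34.0 ha
Total Volume = 4859 m^3

4859


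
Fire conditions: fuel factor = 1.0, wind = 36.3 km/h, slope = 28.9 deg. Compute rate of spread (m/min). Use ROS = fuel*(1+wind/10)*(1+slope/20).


Formula: ROS = fuel * (1 + wind/10) * (1 + slope/20)
Wind factor = 1 + 36.3/10 = 4.63
Slope factor = 1 + 28.9/20 = 2.445
ROS = 1.0 * 4.63 * 2.445 = 11.32 m/min

11.32


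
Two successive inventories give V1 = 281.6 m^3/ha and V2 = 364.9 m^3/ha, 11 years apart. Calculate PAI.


Formula: PAI = (V_T2 - V_T1) / (T2 - T1)
Volume increment = 364.9 - 281.6 = 83.3 m^3/ha
PAI = 83.3 / 11 = 7.57 m^3/ha/year

7.57


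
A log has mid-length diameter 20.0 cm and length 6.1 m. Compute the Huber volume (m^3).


Huber: V = Am * L,  Am = pi*(Dm/200)^2
Am = pi*(20.0/200)^2 = 0.031416 m^2
V = 0.031416*6.1 = 0.1916 m^3

0.1916


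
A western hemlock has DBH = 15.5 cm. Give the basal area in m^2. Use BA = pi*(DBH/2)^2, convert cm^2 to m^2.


Formula: BA = pi * (DBH/2)^2 / 10000  (cm^2 to m^2)
Radius = DBH/2 = 15.5/2 = 7.75 cm
BA = pi * 7.75^2 / 10000
   = 188.6919 cm^2 / 10000
   = 0.0189 m^2

0.0189


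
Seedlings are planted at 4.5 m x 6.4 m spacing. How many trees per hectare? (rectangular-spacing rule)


Formula: TPH = 10000 m^2/ha / (spacing_x * spacing_y)
Area per tree = 4.5 m * 6.4 m = 28.8 m^2
TPH = 10000 / 28.8 = 347 trees/ha

347


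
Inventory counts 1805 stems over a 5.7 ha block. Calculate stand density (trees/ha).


Formula: Stand Density = N_trees / Area_ha
Density = 1805 trees / 5.7 ha
Density = 317 trees/ha

317


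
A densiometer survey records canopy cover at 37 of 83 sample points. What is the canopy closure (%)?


Formula: Canopy closure = covered points / total points * 100
Closure = 37 / 83 * 100
Closure = 0.4458 * 100 = 44.6%

44.6


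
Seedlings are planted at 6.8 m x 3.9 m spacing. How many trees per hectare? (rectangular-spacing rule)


Formula: TPH = 10000 m^2/ha / (spacing_x * spacing_y)
Area per tree = 6.8 m * 3.9 m = 26.52 m^2
TPH = 10000 / 26.52 = 377 trees/ha

377


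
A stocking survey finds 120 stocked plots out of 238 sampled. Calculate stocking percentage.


Formula: Stocking % = stocked plots / total plots * 100
Stocking = 120 / 238 * 100
Stocking = 0.5042 * 100 = 50.4%

50.4


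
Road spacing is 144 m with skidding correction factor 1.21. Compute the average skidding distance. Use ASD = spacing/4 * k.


Formula: ASD = (spacing / 4) * correction
Uncorrected distance = spacing / 4 = 144 / 4 = 36 m
ASD = 36 * 1.21 = 44 m

44


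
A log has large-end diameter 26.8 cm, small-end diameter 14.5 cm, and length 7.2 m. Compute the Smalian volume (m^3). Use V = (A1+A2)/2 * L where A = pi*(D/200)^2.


Smalian: V = (A1 + A2)/2 * L,  A = pi*(D/200)^2
A1 = pi*(26.8/200)^2 = 0.05641 m^2
A2 = pi*(14.5/200)^2 = 0.016513 m^2
V = (0.05641+0.016513)/2*7.2 = 0.2625 m^3

0.2625


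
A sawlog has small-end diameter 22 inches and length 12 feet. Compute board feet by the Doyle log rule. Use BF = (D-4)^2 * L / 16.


Doyle: BF = (D - 4)^2 * L / 16
Adjusted diameter = 22 - 4 = 18 in
(D-4)^2 = 18^2 = 324
BF = 324 * 12 / 16 = 243 BF

243


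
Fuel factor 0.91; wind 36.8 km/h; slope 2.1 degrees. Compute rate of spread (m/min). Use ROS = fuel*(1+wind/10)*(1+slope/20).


Formula: ROS = fuel * (1 + wind/10) * (1 + slope/20)
Wind factor = 1 + 36.8/10 = 4.68
Slope factor = 1 + 2.1/20 = 1.105
ROS = 0.91 * 4.68 * 1.105 = 4.71 m/min

4.71


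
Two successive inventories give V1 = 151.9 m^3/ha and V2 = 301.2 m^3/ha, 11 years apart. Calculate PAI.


Formula: PAI = (V_T2 - V_T1) / (T2 - T1)
Volume increment = 301.2 - 151.9 = 149.3 m^3/ha
PAI = 149.3 / 11 = 13.57 m^3/ha/year

13.57


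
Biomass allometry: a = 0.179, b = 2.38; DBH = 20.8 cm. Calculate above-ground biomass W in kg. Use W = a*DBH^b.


Formula: W = a * DBH^b  (allometric power law)
DBH^b = 20.8^2.38 = 1370.8525
W = 0.179 * 1370.8525 = 245.4 kg

245.4


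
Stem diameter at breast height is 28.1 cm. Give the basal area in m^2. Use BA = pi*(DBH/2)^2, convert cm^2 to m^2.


Formula: BA = pi * (DBH/2)^2 / 10000  (cm^2 to m^2)
Radius = DBH/2 = 28.1/2 = 14.05 cm
BA = pi * 14.05^2 / 10000
   = 620.1582 cm^2 / 10000
   = 0.062 m^2

0.062


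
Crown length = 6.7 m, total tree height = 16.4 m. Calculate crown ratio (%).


Formula: Crown Ratio = (Crown Length / Total Height) * 100
CR = (6.7 m / 16.4 m) * 100
CR = 0.4085 * 100 = 40.9%

40.9


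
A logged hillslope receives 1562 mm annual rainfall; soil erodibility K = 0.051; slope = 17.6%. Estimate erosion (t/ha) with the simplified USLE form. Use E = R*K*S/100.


Formula: E = R * K * S / 100  (simplified USLE)
R * K = 1562 * 0.051 = 79.662
E = 79.662 * 17.6 / 100 = 14.02 t/ha

14.02


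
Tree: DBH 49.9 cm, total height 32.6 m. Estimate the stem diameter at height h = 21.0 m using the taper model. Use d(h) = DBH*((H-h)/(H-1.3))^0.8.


Taper: d(h) = DBH * ((H - h) / (H - 1.3))^0.8
Numerator = H - h = 32.6 - 21.0 = 11.6 m
Denominator = H - 1.3 = 32.6 - 1.3 = 31.3 m
Ratio = 11.6 / 31.3 = 0.37061
d = 49.9 * 0.37061^0.8 = 22.6 cm

22.6


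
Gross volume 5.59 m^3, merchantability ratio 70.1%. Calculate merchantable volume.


Formula: MV = V_total * (merchantable_pct / 100)
Merchantable fraction = 70.1% / 100 = 0.701
MV = 5.59 m^3 * 0.701 = 3.919 m^3

3.919


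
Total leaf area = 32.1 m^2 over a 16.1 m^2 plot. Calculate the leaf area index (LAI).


Formula: LAI = total leaf area / ground area  (dimensionless)
LAI = 32.1 m^2 / 16.1 m^2
LAI = 1.99

1.99


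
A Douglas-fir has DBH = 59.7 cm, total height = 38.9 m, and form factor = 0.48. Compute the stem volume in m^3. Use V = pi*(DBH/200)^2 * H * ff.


Formula: V = pi * (DBH/200)^2 * H * ff
Radius = DBH/200 = 59.7/200 = 0.2985 m
Radius^2 = 0.2985^2 = 0.08910225 m^2
V = pi * 0.08910225 * 38.9 * 0.48
V = 5.227 m^3

5.227
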